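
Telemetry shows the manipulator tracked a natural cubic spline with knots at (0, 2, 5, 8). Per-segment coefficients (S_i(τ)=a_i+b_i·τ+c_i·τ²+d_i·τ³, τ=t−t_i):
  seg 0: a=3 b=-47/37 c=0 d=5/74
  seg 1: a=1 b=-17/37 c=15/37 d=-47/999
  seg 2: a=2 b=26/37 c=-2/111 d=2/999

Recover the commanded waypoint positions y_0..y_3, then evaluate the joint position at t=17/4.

y_0=3 y_1=1 y_2=2 y_3=4
S(17/4) = 3511/2368

y_0 = S_0(0) = a_0 = 3
y_1 = S_1(0) = a_1 = 1
y_2 = S_2(0) = a_2 = 2
y_3 = S_2(3) = 4
t_q=17/4 is in segment 1 (τ=9/4); S_1(τ)=3511/2368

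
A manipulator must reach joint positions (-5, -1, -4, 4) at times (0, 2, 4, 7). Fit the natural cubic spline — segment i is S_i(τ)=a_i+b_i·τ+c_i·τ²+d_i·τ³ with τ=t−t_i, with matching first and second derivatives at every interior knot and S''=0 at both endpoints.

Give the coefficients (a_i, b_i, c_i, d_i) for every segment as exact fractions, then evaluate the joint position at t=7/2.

Δ: Δ0=2, Δ1=-3/2, Δ2=8/3
row 1: diag=8, rhs=-21; c'=1/4, d'=-21/8
row 2: denom=10−2·1/4=19/2; d'=(25−2·-21/8)/(19/2)=121/38
back: M2=121/38
back: M1=-21/8−1/4·121/38=-65/19
M: M0=0, M1=-65/19, M2=121/38, M3=0
seg 0: a=-5, c=M0/2=0, d=(M1−M0)/(6·2)=-65/228, b=Δ0−h0·(2M0+M1)/6=179/57
seg 1: a=-1, c=M1/2=-65/38, d=(M2−M1)/(6·2)=251/456, b=Δ1−h1·(2M1+M2)/6=-16/57
seg 2: a=-4, c=M2/2=121/76, d=(M3−M2)/(6·3)=-121/684, b=Δ2−h2·(2M2+M3)/6=-59/114
t_q=7/2 → seg 1, τ=3/2; S=-1+-16/57·τ+-65/38·τ²+251/456·τ³=-4149/1216

  seg 0: a=-5 b=179/57 c=0 d=-65/228
  seg 1: a=-1 b=-16/57 c=-65/38 d=251/456
  seg 2: a=-4 b=-59/114 c=121/76 d=-121/684
S(7/2) = -4149/1216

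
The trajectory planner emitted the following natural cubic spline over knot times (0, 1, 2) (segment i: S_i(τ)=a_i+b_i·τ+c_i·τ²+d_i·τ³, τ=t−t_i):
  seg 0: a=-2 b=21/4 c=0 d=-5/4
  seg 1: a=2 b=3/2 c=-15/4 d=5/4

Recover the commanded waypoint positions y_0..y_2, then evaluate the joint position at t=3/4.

y_0=-2 y_1=2 y_2=1
S(3/4) = 361/256

y_0 = S_0(0) = a_0 = -2
y_1 = S_1(0) = a_1 = 2
y_2 = S_1(1) = 1
t_q=3/4 is in segment 0 (τ=3/4); S_0(τ)=361/256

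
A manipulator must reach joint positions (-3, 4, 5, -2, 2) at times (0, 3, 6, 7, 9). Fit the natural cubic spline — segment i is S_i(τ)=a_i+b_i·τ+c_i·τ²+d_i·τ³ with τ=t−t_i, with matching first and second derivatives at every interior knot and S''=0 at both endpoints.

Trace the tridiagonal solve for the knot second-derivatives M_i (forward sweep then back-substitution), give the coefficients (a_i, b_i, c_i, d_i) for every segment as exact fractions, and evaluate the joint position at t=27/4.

Δ: Δ0=7/3, Δ1=1/3, Δ2=-7, Δ3=2
row 1: diag=12, rhs=-12; c'=1/4, d'=-1
row 2: denom=8−3·1/4=29/4; d'=(-44−3·-1)/(29/4)=-164/29
row 3: denom=6−1·4/29=170/29; d'=(54−1·-164/29)/(170/29)=173/17
back: M3=173/17
back: M2=-164/29−4/29·173/17=-120/17
back: M1=-1−1/4·-120/17=13/17
M: M0=0, M1=13/17, M2=-120/17, M3=173/17, M4=0
seg 0: a=-3, c=M0/2=0, d=(M1−M0)/(6·3)=13/306, b=Δ0−h0·(2M0+M1)/6=199/102
seg 1: a=4, c=M1/2=13/34, d=(M2−M1)/(6·3)=-133/306, b=Δ1−h1·(2M1+M2)/6=158/51
seg 2: a=5, c=M2/2=-60/17, d=(M3−M2)/(6·1)=293/102, b=Δ2−h2·(2M2+M3)/6=-647/102
seg 3: a=-2, c=M3/2=173/34, d=(M4−M3)/(6·2)=-173/204, b=Δ3−h3·(2M3+M4)/6=-244/51
t_q=27/4 → seg 2, τ=3/4; S=5+-647/102·τ+-60/17·τ²+293/102·τ³=-1155/2176

  seg 0: a=-3 b=199/102 c=0 d=13/306
  seg 1: a=4 b=158/51 c=13/34 d=-133/306
  seg 2: a=5 b=-647/102 c=-60/17 d=293/102
  seg 3: a=-2 b=-244/51 c=173/34 d=-173/204
S(27/4) = -1155/2176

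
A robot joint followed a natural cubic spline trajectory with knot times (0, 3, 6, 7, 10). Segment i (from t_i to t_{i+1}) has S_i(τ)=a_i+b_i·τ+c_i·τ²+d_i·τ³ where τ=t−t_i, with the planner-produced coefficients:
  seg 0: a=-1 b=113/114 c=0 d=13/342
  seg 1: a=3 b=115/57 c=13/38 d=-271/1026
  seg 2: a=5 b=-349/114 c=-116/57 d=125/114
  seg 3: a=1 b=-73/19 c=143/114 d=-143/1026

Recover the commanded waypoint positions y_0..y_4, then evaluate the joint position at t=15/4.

y_0=-1 y_1=3 y_2=5 y_3=1 y_4=-3
S(15/4) = 11173/2432

y_0 = S_0(0) = a_0 = -1
y_1 = S_1(0) = a_1 = 3
y_2 = S_2(0) = a_2 = 5
y_3 = S_3(0) = a_3 = 1
y_4 = S_3(3) = -3
t_q=15/4 is in segment 1 (τ=3/4); S_1(τ)=11173/2432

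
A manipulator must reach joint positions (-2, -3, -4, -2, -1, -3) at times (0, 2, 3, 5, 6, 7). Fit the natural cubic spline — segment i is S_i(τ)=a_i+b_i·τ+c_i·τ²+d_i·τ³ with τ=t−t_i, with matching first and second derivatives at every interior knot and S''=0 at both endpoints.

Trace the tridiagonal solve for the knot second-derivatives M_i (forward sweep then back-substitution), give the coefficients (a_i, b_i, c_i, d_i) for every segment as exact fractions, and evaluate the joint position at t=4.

Δ: Δ0=-1/2, Δ1=-1, Δ2=1, Δ3=1, Δ4=-2
row 1: diag=6, rhs=-3; c'=1/6, d'=-1/2
row 2: denom=6−1·1/6=35/6; d'=(12−1·-1/2)/(35/6)=15/7
row 3: denom=6−2·12/35=186/35; d'=(0−2·15/7)/(186/35)=-25/31
row 4: denom=4−1·35/186=709/186; d'=(-18−1·-25/31)/(709/186)=-3198/709
back: M4=-3198/709
back: M3=-25/31−35/186·-3198/709=30/709
back: M2=15/7−12/35·30/709=1509/709
back: M1=-1/2−1/6·1509/709=-606/709
M: M0=0, M1=-606/709, M2=1509/709, M3=30/709, M4=-3198/709, M5=0
seg 0: a=-2, c=M0/2=0, d=(M1−M0)/(6·2)=-101/1418, b=Δ0−h0·(2M0+M1)/6=-305/1418
seg 1: a=-3, c=M1/2=-303/709, d=(M2−M1)/(6·1)=705/1418, b=Δ1−h1·(2M1+M2)/6=-1517/1418
seg 2: a=-4, c=M2/2=1509/1418, d=(M3−M2)/(6·2)=-493/2836, b=Δ2−h2·(2M2+M3)/6=-307/709
seg 3: a=-2, c=M3/2=15/709, d=(M4−M3)/(6·1)=-538/709, b=Δ3−h3·(2M3+M4)/6=1232/709
seg 4: a=-1, c=M4/2=-1599/709, d=(M5−M4)/(6·1)=533/709, b=Δ4−h4·(2M4+M5)/6=-352/709
t_q=4 → seg 2, τ=1; S=-4+-307/709·τ+1509/1418·τ²+-493/2836·τ³=-10047/2836

  seg 0: a=-2 b=-305/1418 c=0 d=-101/1418
  seg 1: a=-3 b=-1517/1418 c=-303/709 d=705/1418
  seg 2: a=-4 b=-307/709 c=1509/1418 d=-493/2836
  seg 3: a=-2 b=1232/709 c=15/709 d=-538/709
  seg 4: a=-1 b=-352/709 c=-1599/709 d=533/709
S(4) = -10047/2836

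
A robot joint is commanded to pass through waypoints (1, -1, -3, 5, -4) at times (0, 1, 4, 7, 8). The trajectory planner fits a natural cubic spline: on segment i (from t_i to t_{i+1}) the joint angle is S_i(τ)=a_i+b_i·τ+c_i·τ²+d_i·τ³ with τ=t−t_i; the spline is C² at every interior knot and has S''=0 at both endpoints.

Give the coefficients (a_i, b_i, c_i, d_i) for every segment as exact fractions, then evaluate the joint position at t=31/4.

  seg 0: a=1 b=-393/208 c=0 d=-23/208
  seg 1: a=-1 b=-231/104 c=-69/208 d=1591/5616
  seg 2: a=-3 b=55/16 c=173/78 d=-4633/5616
  seg 3: a=5 b=-575/104 c=-1083/208 d=361/208
S(31/4) = -17881/13312

Δ: Δ0=-2, Δ1=-2/3, Δ2=8/3, Δ3=-9
row 1: diag=8, rhs=8; c'=3/8, d'=1
row 2: denom=12−3·3/8=87/8; d'=(20−3·1)/(87/8)=136/87
row 3: denom=8−3·8/29=208/29; d'=(-70−3·136/87)/(208/29)=-1083/104
back: M3=-1083/104
back: M2=136/87−8/29·-1083/104=173/39
back: M1=1−3/8·173/39=-69/104
M: M0=0, M1=-69/104, M2=173/39, M3=-1083/104, M4=0
seg 0: a=1, c=M0/2=0, d=(M1−M0)/(6·1)=-23/208, b=Δ0−h0·(2M0+M1)/6=-393/208
seg 1: a=-1, c=M1/2=-69/208, d=(M2−M1)/(6·3)=1591/5616, b=Δ1−h1·(2M1+M2)/6=-231/104
seg 2: a=-3, c=M2/2=173/78, d=(M3−M2)/(6·3)=-4633/5616, b=Δ2−h2·(2M2+M3)/6=55/16
seg 3: a=5, c=M3/2=-1083/208, d=(M4−M3)/(6·1)=361/208, b=Δ3−h3·(2M3+M4)/6=-575/104
t_q=31/4 → seg 3, τ=3/4; S=5+-575/104·τ+-1083/208·τ²+361/208·τ³=-17881/13312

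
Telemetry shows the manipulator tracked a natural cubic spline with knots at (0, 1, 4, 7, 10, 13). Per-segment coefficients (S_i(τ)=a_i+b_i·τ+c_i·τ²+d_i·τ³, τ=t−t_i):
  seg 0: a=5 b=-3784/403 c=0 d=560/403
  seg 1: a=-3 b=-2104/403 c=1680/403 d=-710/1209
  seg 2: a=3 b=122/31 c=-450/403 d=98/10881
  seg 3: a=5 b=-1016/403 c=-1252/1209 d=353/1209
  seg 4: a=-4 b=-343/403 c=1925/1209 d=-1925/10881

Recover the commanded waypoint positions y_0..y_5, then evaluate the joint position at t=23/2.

y_0=5 y_1=-3 y_2=3 y_3=5 y_4=-4 y_5=3
S(23/2) = -7387/3224

y_0 = S_0(0) = a_0 = 5
y_1 = S_1(0) = a_1 = -3
y_2 = S_2(0) = a_2 = 3
y_3 = S_3(0) = a_3 = 5
y_4 = S_4(0) = a_4 = -4
y_5 = S_4(3) = 3
t_q=23/2 is in segment 4 (τ=3/2); S_4(τ)=-7387/3224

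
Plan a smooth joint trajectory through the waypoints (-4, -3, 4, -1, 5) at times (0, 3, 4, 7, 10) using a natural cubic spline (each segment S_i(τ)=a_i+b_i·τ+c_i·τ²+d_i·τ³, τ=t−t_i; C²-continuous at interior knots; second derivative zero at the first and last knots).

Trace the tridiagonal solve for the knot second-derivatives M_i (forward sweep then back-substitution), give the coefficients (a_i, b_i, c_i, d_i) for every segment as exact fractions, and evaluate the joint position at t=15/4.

  seg 0: a=-4 b=-619/228 c=0 d=695/2052
  seg 1: a=-3 b=733/114 c=695/228 d=-565/228
  seg 2: a=4 b=387/76 c=-250/57 d=1459/2052
  seg 3: a=-1 b=-77/38 c=153/76 d=-17/76
S(15/4) = 12119/4864

Δ: Δ0=1/3, Δ1=7, Δ2=-5/3, Δ3=2
row 1: diag=8, rhs=40; c'=1/8, d'=5
row 2: denom=8−1·1/8=63/8; d'=(-52−1·5)/(63/8)=-152/21
row 3: denom=12−3·8/21=76/7; d'=(22−3·-152/21)/(76/7)=153/38
back: M3=153/38
back: M2=-152/21−8/21·153/38=-500/57
back: M1=5−1/8·-500/57=695/114
M: M0=0, M1=695/114, M2=-500/57, M3=153/38, M4=0
seg 0: a=-4, c=M0/2=0, d=(M1−M0)/(6·3)=695/2052, b=Δ0−h0·(2M0+M1)/6=-619/228
seg 1: a=-3, c=M1/2=695/228, d=(M2−M1)/(6·1)=-565/228, b=Δ1−h1·(2M1+M2)/6=733/114
seg 2: a=4, c=M2/2=-250/57, d=(M3−M2)/(6·3)=1459/2052, b=Δ2−h2·(2M2+M3)/6=387/76
seg 3: a=-1, c=M3/2=153/76, d=(M4−M3)/(6·3)=-17/76, b=Δ3−h3·(2M3+M4)/6=-77/38
t_q=15/4 → seg 1, τ=3/4; S=-3+733/114·τ+695/228·τ²+-565/228·τ³=12119/4864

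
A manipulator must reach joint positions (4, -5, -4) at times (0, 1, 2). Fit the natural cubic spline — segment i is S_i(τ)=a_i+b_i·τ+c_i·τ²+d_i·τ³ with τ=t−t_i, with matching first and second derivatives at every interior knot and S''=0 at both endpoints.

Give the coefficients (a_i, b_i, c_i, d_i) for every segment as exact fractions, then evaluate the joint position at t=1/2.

Δ: Δ0=-9, Δ1=1
row 1: diag=4, rhs=60; c'=1/4, d'=15
back: M1=15
M: M0=0, M1=15, M2=0
seg 0: a=4, c=M0/2=0, d=(M1−M0)/(6·1)=5/2, b=Δ0−h0·(2M0+M1)/6=-23/2
seg 1: a=-5, c=M1/2=15/2, d=(M2−M1)/(6·1)=-5/2, b=Δ1−h1·(2M1+M2)/6=-4
t_q=1/2 → seg 0, τ=1/2; S=4+-23/2·τ+0·τ²+5/2·τ³=-23/16

  seg 0: a=4 b=-23/2 c=0 d=5/2
  seg 1: a=-5 b=-4 c=15/2 d=-5/2
S(1/2) = -23/16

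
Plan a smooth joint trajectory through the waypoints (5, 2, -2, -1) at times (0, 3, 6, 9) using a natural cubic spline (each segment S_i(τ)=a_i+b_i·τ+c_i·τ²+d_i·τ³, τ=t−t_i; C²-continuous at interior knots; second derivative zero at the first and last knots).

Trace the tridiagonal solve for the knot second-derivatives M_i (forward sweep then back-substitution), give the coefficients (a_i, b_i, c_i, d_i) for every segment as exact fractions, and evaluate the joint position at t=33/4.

Δ: Δ0=-1, Δ1=-4/3, Δ2=1/3
row 1: diag=12, rhs=-2; c'=1/4, d'=-1/6
row 2: denom=12−3·1/4=45/4; d'=(10−3·-1/6)/(45/4)=14/15
back: M2=14/15
back: M1=-1/6−1/4·14/15=-2/5
M: M0=0, M1=-2/5, M2=14/15, M3=0
seg 0: a=5, c=M0/2=0, d=(M1−M0)/(6·3)=-1/45, b=Δ0−h0·(2M0+M1)/6=-4/5
seg 1: a=2, c=M1/2=-1/5, d=(M2−M1)/(6·3)=2/27, b=Δ1−h1·(2M1+M2)/6=-7/5
seg 2: a=-2, c=M2/2=7/15, d=(M3−M2)/(6·3)=-7/135, b=Δ2−h2·(2M2+M3)/6=-3/5
t_q=33/4 → seg 2, τ=9/4; S=-2+-3/5·τ+7/15·τ²+-7/135·τ³=-101/64

  seg 0: a=5 b=-4/5 c=0 d=-1/45
  seg 1: a=2 b=-7/5 c=-1/5 d=2/27
  seg 2: a=-2 b=-3/5 c=7/15 d=-7/135
S(33/4) = -101/64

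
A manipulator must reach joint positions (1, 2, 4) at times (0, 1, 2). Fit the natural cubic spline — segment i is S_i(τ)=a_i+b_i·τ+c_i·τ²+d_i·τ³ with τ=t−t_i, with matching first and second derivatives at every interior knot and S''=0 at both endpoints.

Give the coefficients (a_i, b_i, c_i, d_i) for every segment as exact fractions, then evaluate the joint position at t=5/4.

Δ: Δ0=1, Δ1=2
row 1: diag=4, rhs=6; c'=1/4, d'=3/2
back: M1=3/2
M: M0=0, M1=3/2, M2=0
seg 0: a=1, c=M0/2=0, d=(M1−M0)/(6·1)=1/4, b=Δ0−h0·(2M0+M1)/6=3/4
seg 1: a=2, c=M1/2=3/4, d=(M2−M1)/(6·1)=-1/4, b=Δ1−h1·(2M1+M2)/6=3/2
t_q=5/4 → seg 1, τ=1/4; S=2+3/2·τ+3/4·τ²+-1/4·τ³=619/256

  seg 0: a=1 b=3/4 c=0 d=1/4
  seg 1: a=2 b=3/2 c=3/4 d=-1/4
S(5/4) = 619/256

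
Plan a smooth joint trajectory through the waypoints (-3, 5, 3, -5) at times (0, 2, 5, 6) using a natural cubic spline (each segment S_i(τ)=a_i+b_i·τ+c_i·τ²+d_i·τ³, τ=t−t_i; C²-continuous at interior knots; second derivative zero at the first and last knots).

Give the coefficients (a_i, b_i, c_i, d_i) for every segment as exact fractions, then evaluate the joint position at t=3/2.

Δ: Δ0=4, Δ1=-2/3, Δ2=-8
row 1: diag=10, rhs=-28; c'=3/10, d'=-14/5
row 2: denom=8−3·3/10=71/10; d'=(-44−3·-14/5)/(71/10)=-356/71
back: M2=-356/71
back: M1=-14/5−3/10·-356/71=-92/71
M: M0=0, M1=-92/71, M2=-356/71, M3=0
seg 0: a=-3, c=M0/2=0, d=(M1−M0)/(6·2)=-23/213, b=Δ0−h0·(2M0+M1)/6=944/213
seg 1: a=5, c=M1/2=-46/71, d=(M2−M1)/(6·3)=-44/213, b=Δ1−h1·(2M1+M2)/6=668/213
seg 2: a=3, c=M2/2=-178/71, d=(M3−M2)/(6·1)=178/213, b=Δ2−h2·(2M2+M3)/6=-1348/213
t_q=3/2 → seg 0, τ=3/2; S=-3+944/213·τ+0·τ²+-23/213·τ³=1865/568

  seg 0: a=-3 b=944/213 c=0 d=-23/213
  seg 1: a=5 b=668/213 c=-46/71 d=-44/213
  seg 2: a=3 b=-1348/213 c=-178/71 d=178/213
S(3/2) = 1865/568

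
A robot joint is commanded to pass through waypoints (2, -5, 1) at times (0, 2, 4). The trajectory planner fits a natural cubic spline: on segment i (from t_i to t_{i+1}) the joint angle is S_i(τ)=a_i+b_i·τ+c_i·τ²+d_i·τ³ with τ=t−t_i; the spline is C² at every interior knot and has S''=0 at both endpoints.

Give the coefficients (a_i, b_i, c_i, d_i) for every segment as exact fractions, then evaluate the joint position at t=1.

  seg 0: a=2 b=-41/8 c=0 d=13/32
  seg 1: a=-5 b=-1/4 c=39/16 d=-13/32
S(1) = -87/32

Δ: Δ0=-7/2, Δ1=3
row 1: diag=8, rhs=39; c'=1/4, d'=39/8
back: M1=39/8
M: M0=0, M1=39/8, M2=0
seg 0: a=2, c=M0/2=0, d=(M1−M0)/(6·2)=13/32, b=Δ0−h0·(2M0+M1)/6=-41/8
seg 1: a=-5, c=M1/2=39/16, d=(M2−M1)/(6·2)=-13/32, b=Δ1−h1·(2M1+M2)/6=-1/4
t_q=1 → seg 0, τ=1; S=2+-41/8·τ+0·τ²+13/32·τ³=-87/32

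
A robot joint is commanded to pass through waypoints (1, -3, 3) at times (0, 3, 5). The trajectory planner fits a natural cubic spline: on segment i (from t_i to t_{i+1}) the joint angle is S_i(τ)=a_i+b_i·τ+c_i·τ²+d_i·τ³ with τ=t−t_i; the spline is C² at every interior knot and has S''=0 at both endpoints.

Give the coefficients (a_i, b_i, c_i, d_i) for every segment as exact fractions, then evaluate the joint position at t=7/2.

Δ: Δ0=-4/3, Δ1=3
row 1: diag=10, rhs=26; c'=1/5, d'=13/5
back: M1=13/5
M: M0=0, M1=13/5, M2=0
seg 0: a=1, c=M0/2=0, d=(M1−M0)/(6·3)=13/90, b=Δ0−h0·(2M0+M1)/6=-79/30
seg 1: a=-3, c=M1/2=13/10, d=(M2−M1)/(6·2)=-13/60, b=Δ1−h1·(2M1+M2)/6=19/15
t_q=7/2 → seg 1, τ=1/2; S=-3+19/15·τ+13/10·τ²+-13/60·τ³=-331/160

  seg 0: a=1 b=-79/30 c=0 d=13/90
  seg 1: a=-3 b=19/15 c=13/10 d=-13/60
S(7/2) = -331/160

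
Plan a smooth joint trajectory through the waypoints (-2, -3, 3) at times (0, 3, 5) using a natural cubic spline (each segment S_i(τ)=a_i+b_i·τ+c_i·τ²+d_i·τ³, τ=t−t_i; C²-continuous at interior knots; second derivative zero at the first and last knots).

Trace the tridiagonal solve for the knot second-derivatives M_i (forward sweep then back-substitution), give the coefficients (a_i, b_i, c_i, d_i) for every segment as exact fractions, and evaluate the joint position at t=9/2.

Δ: Δ0=-1/3, Δ1=3
row 1: diag=10, rhs=20; c'=1/5, d'=2
back: M1=2
M: M0=0, M1=2, M2=0
seg 0: a=-2, c=M0/2=0, d=(M1−M0)/(6·3)=1/9, b=Δ0−h0·(2M0+M1)/6=-4/3
seg 1: a=-3, c=M1/2=1, d=(M2−M1)/(6·2)=-1/6, b=Δ1−h1·(2M1+M2)/6=5/3
t_q=9/2 → seg 1, τ=3/2; S=-3+5/3·τ+1·τ²+-1/6·τ³=19/16

  seg 0: a=-2 b=-4/3 c=0 d=1/9
  seg 1: a=-3 b=5/3 c=1 d=-1/6
S(9/2) = 19/16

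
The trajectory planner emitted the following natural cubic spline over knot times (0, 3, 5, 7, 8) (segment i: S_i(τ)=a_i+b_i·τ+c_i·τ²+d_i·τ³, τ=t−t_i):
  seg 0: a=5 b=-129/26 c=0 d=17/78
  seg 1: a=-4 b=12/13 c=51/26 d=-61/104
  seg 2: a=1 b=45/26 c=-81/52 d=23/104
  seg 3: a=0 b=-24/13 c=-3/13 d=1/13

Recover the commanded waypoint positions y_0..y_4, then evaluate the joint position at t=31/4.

y_0 = S_0(0) = a_0 = 5
y_1 = S_1(0) = a_1 = -4
y_2 = S_2(0) = a_2 = 1
y_3 = S_3(0) = a_3 = 0
y_4 = S_3(1) = -2
t_q=31/4 is in segment 3 (τ=3/4); S_3(τ)=-1233/832

y_0=5 y_1=-4 y_2=1 y_3=0 y_4=-2
S(31/4) = -1233/832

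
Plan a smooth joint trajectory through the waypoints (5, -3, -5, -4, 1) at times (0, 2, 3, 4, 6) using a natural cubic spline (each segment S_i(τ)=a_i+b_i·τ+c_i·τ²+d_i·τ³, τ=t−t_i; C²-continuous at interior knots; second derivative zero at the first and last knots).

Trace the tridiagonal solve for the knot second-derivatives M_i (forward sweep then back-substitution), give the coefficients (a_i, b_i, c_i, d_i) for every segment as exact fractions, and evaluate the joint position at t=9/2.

Δ: Δ0=-4, Δ1=-2, Δ2=1, Δ3=5/2
row 1: diag=6, rhs=12; c'=1/6, d'=2
row 2: denom=4−1·1/6=23/6; d'=(18−1·2)/(23/6)=96/23
row 3: denom=6−1·6/23=132/23; d'=(9−1·96/23)/(132/23)=37/44
back: M3=37/44
back: M2=96/23−6/23·37/44=87/22
back: M1=2−1/6·87/22=59/44
M: M0=0, M1=59/44, M2=87/22, M3=37/44, M4=0
seg 0: a=5, c=M0/2=0, d=(M1−M0)/(6·2)=59/528, b=Δ0−h0·(2M0+M1)/6=-587/132
seg 1: a=-3, c=M1/2=59/88, d=(M2−M1)/(6·1)=115/264, b=Δ1−h1·(2M1+M2)/6=-205/66
seg 2: a=-5, c=M2/2=87/44, d=(M3−M2)/(6·1)=-137/264, b=Δ2−h2·(2M2+M3)/6=-11/24
seg 3: a=-4, c=M3/2=37/88, d=(M4−M3)/(6·2)=-37/528, b=Δ3−h3·(2M3+M4)/6=64/33
t_q=9/2 → seg 3, τ=1/2; S=-4+64/33·τ+37/88·τ²+-37/528·τ³=-4131/1408

  seg 0: a=5 b=-587/132 c=0 d=59/528
  seg 1: a=-3 b=-205/66 c=59/88 d=115/264
  seg 2: a=-5 b=-11/24 c=87/44 d=-137/264
  seg 3: a=-4 b=64/33 c=37/88 d=-37/528
S(9/2) = -4131/1408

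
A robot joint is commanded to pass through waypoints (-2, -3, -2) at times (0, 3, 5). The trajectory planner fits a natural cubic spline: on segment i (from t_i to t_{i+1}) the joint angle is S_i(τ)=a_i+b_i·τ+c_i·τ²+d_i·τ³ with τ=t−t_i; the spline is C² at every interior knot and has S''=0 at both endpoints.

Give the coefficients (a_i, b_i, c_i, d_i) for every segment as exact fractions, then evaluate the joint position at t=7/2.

Δ: Δ0=-1/3, Δ1=1/2
row 1: diag=10, rhs=5; c'=1/5, d'=1/2
back: M1=1/2
M: M0=0, M1=1/2, M2=0
seg 0: a=-2, c=M0/2=0, d=(M1−M0)/(6·3)=1/36, b=Δ0−h0·(2M0+M1)/6=-7/12
seg 1: a=-3, c=M1/2=1/4, d=(M2−M1)/(6·2)=-1/24, b=Δ1−h1·(2M1+M2)/6=1/6
t_q=7/2 → seg 1, τ=1/2; S=-3+1/6·τ+1/4·τ²+-1/24·τ³=-183/64

  seg 0: a=-2 b=-7/12 c=0 d=1/36
  seg 1: a=-3 b=1/6 c=1/4 d=-1/24
S(7/2) = -183/64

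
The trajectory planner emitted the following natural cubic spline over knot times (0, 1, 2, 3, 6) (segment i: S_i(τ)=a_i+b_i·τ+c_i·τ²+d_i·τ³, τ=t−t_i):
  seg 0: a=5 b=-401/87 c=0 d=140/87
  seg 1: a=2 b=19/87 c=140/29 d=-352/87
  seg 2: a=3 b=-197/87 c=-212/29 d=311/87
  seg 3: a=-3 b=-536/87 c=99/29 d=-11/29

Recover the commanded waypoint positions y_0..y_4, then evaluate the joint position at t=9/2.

y_0=5 y_1=2 y_2=3 y_3=-3 y_4=-1
S(9/2) = -1355/232

y_0 = S_0(0) = a_0 = 5
y_1 = S_1(0) = a_1 = 2
y_2 = S_2(0) = a_2 = 3
y_3 = S_3(0) = a_3 = -3
y_4 = S_3(3) = -1
t_q=9/2 is in segment 3 (τ=3/2); S_3(τ)=-1355/232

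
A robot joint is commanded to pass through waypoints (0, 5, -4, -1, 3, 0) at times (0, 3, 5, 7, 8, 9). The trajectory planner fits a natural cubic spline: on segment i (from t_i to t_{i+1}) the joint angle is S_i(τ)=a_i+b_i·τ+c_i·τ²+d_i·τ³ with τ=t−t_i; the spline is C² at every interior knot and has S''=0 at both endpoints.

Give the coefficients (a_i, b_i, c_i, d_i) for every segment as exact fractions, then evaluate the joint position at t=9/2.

Δ: Δ0=5/3, Δ1=-9/2, Δ2=3/2, Δ3=4, Δ4=-3
row 1: diag=10, rhs=-37; c'=1/5, d'=-37/10
row 2: denom=8−2·1/5=38/5; d'=(36−2·-37/10)/(38/5)=217/38
row 3: denom=6−2·5/19=104/19; d'=(15−2·217/38)/(104/19)=17/26
row 4: denom=4−1·19/104=397/104; d'=(-42−1·17/26)/(397/104)=-4436/397
back: M4=-4436/397
back: M3=17/26−19/104·-4436/397=1070/397
back: M2=217/38−5/19·1070/397=3971/794
back: M1=-37/10−1/5·3971/794=-1866/397
M: M0=0, M1=-1866/397, M2=3971/794, M3=1070/397, M4=-4436/397, M5=0
seg 0: a=0, c=M0/2=0, d=(M1−M0)/(6·3)=-311/1191, b=Δ0−h0·(2M0+M1)/6=4784/1191
seg 1: a=5, c=M1/2=-933/397, d=(M2−M1)/(6·2)=7703/9528, b=Δ1−h1·(2M1+M2)/6=-3613/1191
seg 2: a=-4, c=M2/2=3971/1588, d=(M3−M2)/(6·2)=-1831/9528, b=Δ2−h2·(2M2+M3)/6=-6509/2382
seg 3: a=-1, c=M3/2=535/397, d=(M4−M3)/(6·1)=-2753/1191, b=Δ3−h3·(2M3+M4)/6=5912/1191
seg 4: a=3, c=M4/2=-2218/397, d=(M5−M4)/(6·1)=2218/1191, b=Δ4−h4·(2M4+M5)/6=863/1191
t_q=9/2 → seg 1, τ=3/2; S=5+-3613/1191·τ+-933/397·τ²+7703/9528·τ³=-53601/25408

  seg 0: a=0 b=4784/1191 c=0 d=-311/1191
  seg 1: a=5 b=-3613/1191 c=-933/397 d=7703/9528
  seg 2: a=-4 b=-6509/2382 c=3971/1588 d=-1831/9528
  seg 3: a=-1 b=5912/1191 c=535/397 d=-2753/1191
  seg 4: a=3 b=863/1191 c=-2218/397 d=2218/1191
S(9/2) = -53601/25408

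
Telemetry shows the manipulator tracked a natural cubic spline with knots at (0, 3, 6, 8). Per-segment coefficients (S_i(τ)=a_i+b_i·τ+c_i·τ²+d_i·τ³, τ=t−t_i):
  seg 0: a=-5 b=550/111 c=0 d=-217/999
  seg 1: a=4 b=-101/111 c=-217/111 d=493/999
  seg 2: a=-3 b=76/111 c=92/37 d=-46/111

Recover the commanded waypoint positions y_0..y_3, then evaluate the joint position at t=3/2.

y_0=-5 y_1=4 y_2=-3 y_3=5
S(3/2) = 503/296

y_0 = S_0(0) = a_0 = -5
y_1 = S_1(0) = a_1 = 4
y_2 = S_2(0) = a_2 = -3
y_3 = S_2(2) = 5
t_q=3/2 is in segment 0 (τ=3/2); S_0(τ)=503/296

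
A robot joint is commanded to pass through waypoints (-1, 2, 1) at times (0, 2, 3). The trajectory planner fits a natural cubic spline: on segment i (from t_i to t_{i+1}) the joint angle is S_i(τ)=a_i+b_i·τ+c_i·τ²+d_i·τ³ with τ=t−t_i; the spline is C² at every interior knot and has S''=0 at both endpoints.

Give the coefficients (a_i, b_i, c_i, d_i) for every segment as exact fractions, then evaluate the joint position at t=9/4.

  seg 0: a=-1 b=7/3 c=0 d=-5/24
  seg 1: a=2 b=-1/6 c=-5/4 d=5/12
S(9/4) = 483/256

Δ: Δ0=3/2, Δ1=-1
row 1: diag=6, rhs=-15; c'=1/6, d'=-5/2
back: M1=-5/2
M: M0=0, M1=-5/2, M2=0
seg 0: a=-1, c=M0/2=0, d=(M1−M0)/(6·2)=-5/24, b=Δ0−h0·(2M0+M1)/6=7/3
seg 1: a=2, c=M1/2=-5/4, d=(M2−M1)/(6·1)=5/12, b=Δ1−h1·(2M1+M2)/6=-1/6
t_q=9/4 → seg 1, τ=1/4; S=2+-1/6·τ+-5/4·τ²+5/12·τ³=483/256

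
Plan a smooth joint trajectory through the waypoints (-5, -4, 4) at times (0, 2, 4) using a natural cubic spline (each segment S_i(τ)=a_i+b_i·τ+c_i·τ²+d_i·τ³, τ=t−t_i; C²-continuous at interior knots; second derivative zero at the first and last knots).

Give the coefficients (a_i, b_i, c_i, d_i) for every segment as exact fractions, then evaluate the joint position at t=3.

Δ: Δ0=1/2, Δ1=4
row 1: diag=8, rhs=21; c'=1/4, d'=21/8
back: M1=21/8
M: M0=0, M1=21/8, M2=0
seg 0: a=-5, c=M0/2=0, d=(M1−M0)/(6·2)=7/32, b=Δ0−h0·(2M0+M1)/6=-3/8
seg 1: a=-4, c=M1/2=21/16, d=(M2−M1)/(6·2)=-7/32, b=Δ1−h1·(2M1+M2)/6=9/4
t_q=3 → seg 1, τ=1; S=-4+9/4·τ+21/16·τ²+-7/32·τ³=-21/32

  seg 0: a=-5 b=-3/8 c=0 d=7/32
  seg 1: a=-4 b=9/4 c=21/16 d=-7/32
S(3) = -21/32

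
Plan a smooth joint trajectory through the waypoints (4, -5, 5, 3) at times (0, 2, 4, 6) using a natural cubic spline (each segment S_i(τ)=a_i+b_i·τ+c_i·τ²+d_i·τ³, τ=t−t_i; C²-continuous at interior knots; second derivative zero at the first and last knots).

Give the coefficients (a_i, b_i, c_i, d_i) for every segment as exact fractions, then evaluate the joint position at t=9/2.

Δ: Δ0=-9/2, Δ1=5, Δ2=-1
row 1: diag=8, rhs=57; c'=1/4, d'=57/8
row 2: denom=8−2·1/4=15/2; d'=(-36−2·57/8)/(15/2)=-67/10
back: M2=-67/10
back: M1=57/8−1/4·-67/10=44/5
M: M0=0, M1=44/5, M2=-67/10, M3=0
seg 0: a=4, c=M0/2=0, d=(M1−M0)/(6·2)=11/15, b=Δ0−h0·(2M0+M1)/6=-223/30
seg 1: a=-5, c=M1/2=22/5, d=(M2−M1)/(6·2)=-31/24, b=Δ1−h1·(2M1+M2)/6=41/30
seg 2: a=5, c=M2/2=-67/20, d=(M3−M2)/(6·2)=67/120, b=Δ2−h2·(2M2+M3)/6=52/15
t_q=9/2 → seg 2, τ=1/2; S=5+52/15·τ+-67/20·τ²+67/120·τ³=1909/320

  seg 0: a=4 b=-223/30 c=0 d=11/15
  seg 1: a=-5 b=41/30 c=22/5 d=-31/24
  seg 2: a=5 b=52/15 c=-67/20 d=67/120
S(9/2) = 1909/320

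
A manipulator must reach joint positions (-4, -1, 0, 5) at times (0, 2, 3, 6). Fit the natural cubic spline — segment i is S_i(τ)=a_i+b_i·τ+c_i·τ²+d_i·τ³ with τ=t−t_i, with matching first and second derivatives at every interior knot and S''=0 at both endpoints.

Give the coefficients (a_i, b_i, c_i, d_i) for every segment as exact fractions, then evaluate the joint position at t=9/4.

  seg 0: a=-4 b=479/282 c=0 d=-7/141
  seg 1: a=-1 b=311/282 c=-14/47 d=55/282
  seg 2: a=0 b=154/141 c=27/94 d=-3/94
S(9/4) = -4451/6016

Δ: Δ0=3/2, Δ1=1, Δ2=5/3
row 1: diag=6, rhs=-3; c'=1/6, d'=-1/2
row 2: denom=8−1·1/6=47/6; d'=(4−1·-1/2)/(47/6)=27/47
back: M2=27/47
back: M1=-1/2−1/6·27/47=-28/47
M: M0=0, M1=-28/47, M2=27/47, M3=0
seg 0: a=-4, c=M0/2=0, d=(M1−M0)/(6·2)=-7/141, b=Δ0−h0·(2M0+M1)/6=479/282
seg 1: a=-1, c=M1/2=-14/47, d=(M2−M1)/(6·1)=55/282, b=Δ1−h1·(2M1+M2)/6=311/282
seg 2: a=0, c=M2/2=27/94, d=(M3−M2)/(6·3)=-3/94, b=Δ2−h2·(2M2+M3)/6=154/141
t_q=9/4 → seg 1, τ=1/4; S=-1+311/282·τ+-14/47·τ²+55/282·τ³=-4451/6016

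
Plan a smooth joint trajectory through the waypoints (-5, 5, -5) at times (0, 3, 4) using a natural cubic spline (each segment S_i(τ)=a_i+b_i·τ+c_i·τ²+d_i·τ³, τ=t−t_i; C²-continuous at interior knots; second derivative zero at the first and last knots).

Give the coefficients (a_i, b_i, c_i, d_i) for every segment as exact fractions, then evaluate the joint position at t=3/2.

  seg 0: a=-5 b=25/3 c=0 d=-5/9
  seg 1: a=5 b=-20/3 c=-5 d=5/3
S(3/2) = 45/8

Δ: Δ0=10/3, Δ1=-10
row 1: diag=8, rhs=-80; c'=1/8, d'=-10
back: M1=-10
M: M0=0, M1=-10, M2=0
seg 0: a=-5, c=M0/2=0, d=(M1−M0)/(6·3)=-5/9, b=Δ0−h0·(2M0+M1)/6=25/3
seg 1: a=5, c=M1/2=-5, d=(M2−M1)/(6·1)=5/3, b=Δ1−h1·(2M1+M2)/6=-20/3
t_q=3/2 → seg 0, τ=3/2; S=-5+25/3·τ+0·τ²+-5/9·τ³=45/8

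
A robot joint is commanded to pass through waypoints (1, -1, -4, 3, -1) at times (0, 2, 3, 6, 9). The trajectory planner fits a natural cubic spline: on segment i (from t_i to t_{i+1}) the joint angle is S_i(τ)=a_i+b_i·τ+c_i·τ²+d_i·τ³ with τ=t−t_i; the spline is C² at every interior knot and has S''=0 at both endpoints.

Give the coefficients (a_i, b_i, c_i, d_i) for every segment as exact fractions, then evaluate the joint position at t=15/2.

  seg 0: a=1 b=-2/85 c=0 d=-83/340
  seg 1: a=-1 b=-251/85 c=-249/170 d=241/170
  seg 2: a=-4 b=-277/170 c=237/85 d=-449/918
  seg 3: a=3 b=161/85 c=-823/510 d=823/4590
S(15/2) = 3829/1360

Δ: Δ0=-1, Δ1=-3, Δ2=7/3, Δ3=-4/3
row 1: diag=6, rhs=-12; c'=1/6, d'=-2
row 2: denom=8−1·1/6=47/6; d'=(32−1·-2)/(47/6)=204/47
row 3: denom=12−3·18/47=510/47; d'=(-22−3·204/47)/(510/47)=-823/255
back: M3=-823/255
back: M2=204/47−18/47·-823/255=474/85
back: M1=-2−1/6·474/85=-249/85
M: M0=0, M1=-249/85, M2=474/85, M3=-823/255, M4=0
seg 0: a=1, c=M0/2=0, d=(M1−M0)/(6·2)=-83/340, b=Δ0−h0·(2M0+M1)/6=-2/85
seg 1: a=-1, c=M1/2=-249/170, d=(M2−M1)/(6·1)=241/170, b=Δ1−h1·(2M1+M2)/6=-251/85
seg 2: a=-4, c=M2/2=237/85, d=(M3−M2)/(6·3)=-449/918, b=Δ2−h2·(2M2+M3)/6=-277/170
seg 3: a=3, c=M3/2=-823/510, d=(M4−M3)/(6·3)=823/4590, b=Δ3−h3·(2M3+M4)/6=161/85
t_q=15/2 → seg 3, τ=3/2; S=3+161/85·τ+-823/510·τ²+823/4590·τ³=3829/1360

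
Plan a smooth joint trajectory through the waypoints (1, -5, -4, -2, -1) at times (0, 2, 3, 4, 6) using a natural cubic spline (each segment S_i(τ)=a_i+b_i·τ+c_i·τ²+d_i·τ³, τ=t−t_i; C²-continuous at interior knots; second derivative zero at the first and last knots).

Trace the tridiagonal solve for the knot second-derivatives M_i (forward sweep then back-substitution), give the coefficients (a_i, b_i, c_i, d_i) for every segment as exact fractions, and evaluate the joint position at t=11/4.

Δ: Δ0=-3, Δ1=1, Δ2=2, Δ3=1/2
row 1: diag=6, rhs=24; c'=1/6, d'=4
row 2: denom=4−1·1/6=23/6; d'=(6−1·4)/(23/6)=12/23
row 3: denom=6−1·6/23=132/23; d'=(-9−1·12/23)/(132/23)=-73/44
back: M3=-73/44
back: M2=12/23−6/23·-73/44=21/22
back: M1=4−1/6·21/22=169/44
M: M0=0, M1=169/44, M2=21/22, M3=-73/44, M4=0
seg 0: a=1, c=M0/2=0, d=(M1−M0)/(6·2)=169/528, b=Δ0−h0·(2M0+M1)/6=-565/132
seg 1: a=-5, c=M1/2=169/88, d=(M2−M1)/(6·1)=-127/264, b=Δ1−h1·(2M1+M2)/6=-29/66
seg 2: a=-4, c=M2/2=21/44, d=(M3−M2)/(6·1)=-115/264, b=Δ2−h2·(2M2+M3)/6=47/24
seg 3: a=-2, c=M3/2=-73/88, d=(M4−M3)/(6·2)=73/528, b=Δ3−h3·(2M3+M4)/6=53/33
t_q=11/4 → seg 1, τ=3/4; S=-5+-29/66·τ+169/88·τ²+-127/264·τ³=-25075/5632

  seg 0: a=1 b=-565/132 c=0 d=169/528
  seg 1: a=-5 b=-29/66 c=169/88 d=-127/264
  seg 2: a=-4 b=47/24 c=21/44 d=-115/264
  seg 3: a=-2 b=53/33 c=-73/88 d=73/528
S(11/4) = -25075/5632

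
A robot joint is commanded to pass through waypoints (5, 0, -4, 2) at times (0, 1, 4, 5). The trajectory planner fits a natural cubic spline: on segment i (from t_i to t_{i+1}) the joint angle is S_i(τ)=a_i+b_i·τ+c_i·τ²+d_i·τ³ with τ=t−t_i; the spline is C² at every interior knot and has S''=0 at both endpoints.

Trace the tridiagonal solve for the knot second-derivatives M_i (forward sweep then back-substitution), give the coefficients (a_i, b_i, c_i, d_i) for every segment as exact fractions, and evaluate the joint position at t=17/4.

Δ: Δ0=-5, Δ1=-4/3, Δ2=6
row 1: diag=8, rhs=22; c'=3/8, d'=11/4
row 2: denom=8−3·3/8=55/8; d'=(44−3·11/4)/(55/8)=26/5
back: M2=26/5
back: M1=11/4−3/8·26/5=4/5
M: M0=0, M1=4/5, M2=26/5, M3=0
seg 0: a=5, c=M0/2=0, d=(M1−M0)/(6·1)=2/15, b=Δ0−h0·(2M0+M1)/6=-77/15
seg 1: a=0, c=M1/2=2/5, d=(M2−M1)/(6·3)=11/45, b=Δ1−h1·(2M1+M2)/6=-71/15
seg 2: a=-4, c=M2/2=13/5, d=(M3−M2)/(6·1)=-13/15, b=Δ2−h2·(2M2+M3)/6=64/15
t_q=17/4 → seg 2, τ=1/4; S=-4+64/15·τ+13/5·τ²+-13/15·τ³=-891/320

  seg 0: a=5 b=-77/15 c=0 d=2/15
  seg 1: a=0 b=-71/15 c=2/5 d=11/45
  seg 2: a=-4 b=64/15 c=13/5 d=-13/15
S(17/4) = -891/320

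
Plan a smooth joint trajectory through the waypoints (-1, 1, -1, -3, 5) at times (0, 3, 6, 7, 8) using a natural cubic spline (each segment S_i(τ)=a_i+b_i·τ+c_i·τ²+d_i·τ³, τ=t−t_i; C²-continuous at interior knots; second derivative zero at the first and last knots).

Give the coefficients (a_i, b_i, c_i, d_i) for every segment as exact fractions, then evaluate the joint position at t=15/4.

Δ: Δ0=2/3, Δ1=-2/3, Δ2=-2, Δ3=8
row 1: diag=12, rhs=-8; c'=1/4, d'=-2/3
row 2: denom=8−3·1/4=29/4; d'=(-8−3·-2/3)/(29/4)=-24/29
row 3: denom=4−1·4/29=112/29; d'=(60−1·-24/29)/(112/29)=63/4
back: M3=63/4
back: M2=-24/29−4/29·63/4=-3
back: M1=-2/3−1/4·-3=1/12
M: M0=0, M1=1/12, M2=-3, M3=63/4, M4=0
seg 0: a=-1, c=M0/2=0, d=(M1−M0)/(6·3)=1/216, b=Δ0−h0·(2M0+M1)/6=5/8
seg 1: a=1, c=M1/2=1/24, d=(M2−M1)/(6·3)=-37/216, b=Δ1−h1·(2M1+M2)/6=3/4
seg 2: a=-1, c=M2/2=-3/2, d=(M3−M2)/(6·1)=25/8, b=Δ2−h2·(2M2+M3)/6=-29/8
seg 3: a=-3, c=M3/2=63/8, d=(M4−M3)/(6·1)=-21/8, b=Δ3−h3·(2M3+M4)/6=11/4
t_q=15/4 → seg 1, τ=3/4; S=1+3/4·τ+1/24·τ²+-37/216·τ³=775/512

  seg 0: a=-1 b=5/8 c=0 d=1/216
  seg 1: a=1 b=3/4 c=1/24 d=-37/216
  seg 2: a=-1 b=-29/8 c=-3/2 d=25/8
  seg 3: a=-3 b=11/4 c=63/8 d=-21/8
S(15/4) = 775/512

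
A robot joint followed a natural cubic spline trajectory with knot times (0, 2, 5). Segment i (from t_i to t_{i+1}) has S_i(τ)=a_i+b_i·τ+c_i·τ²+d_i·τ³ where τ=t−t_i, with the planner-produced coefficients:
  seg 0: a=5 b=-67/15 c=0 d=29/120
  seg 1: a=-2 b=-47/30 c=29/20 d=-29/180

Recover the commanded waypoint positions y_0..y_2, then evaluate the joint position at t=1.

y_0=5 y_1=-2 y_2=2
S(1) = 31/40

y_0 = S_0(0) = a_0 = 5
y_1 = S_1(0) = a_1 = -2
y_2 = S_1(3) = 2
t_q=1 is in segment 0 (τ=1); S_0(τ)=31/40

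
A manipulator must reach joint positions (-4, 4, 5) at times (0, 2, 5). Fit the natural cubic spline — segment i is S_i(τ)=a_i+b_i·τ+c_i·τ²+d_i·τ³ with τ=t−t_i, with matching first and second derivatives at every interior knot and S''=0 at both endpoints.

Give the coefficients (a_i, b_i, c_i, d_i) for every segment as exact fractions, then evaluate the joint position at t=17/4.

Δ: Δ0=4, Δ1=1/3
row 1: diag=10, rhs=-22; c'=3/10, d'=-11/5
back: M1=-11/5
M: M0=0, M1=-11/5, M2=0
seg 0: a=-4, c=M0/2=0, d=(M1−M0)/(6·2)=-11/60, b=Δ0−h0·(2M0+M1)/6=71/15
seg 1: a=4, c=M1/2=-11/10, d=(M2−M1)/(6·3)=11/90, b=Δ1−h1·(2M1+M2)/6=38/15
t_q=17/4 → seg 1, τ=9/4; S=4+38/15·τ+-11/10·τ²+11/90·τ³=707/128

  seg 0: a=-4 b=71/15 c=0 d=-11/60
  seg 1: a=4 b=38/15 c=-11/10 d=11/90
S(17/4) = 707/128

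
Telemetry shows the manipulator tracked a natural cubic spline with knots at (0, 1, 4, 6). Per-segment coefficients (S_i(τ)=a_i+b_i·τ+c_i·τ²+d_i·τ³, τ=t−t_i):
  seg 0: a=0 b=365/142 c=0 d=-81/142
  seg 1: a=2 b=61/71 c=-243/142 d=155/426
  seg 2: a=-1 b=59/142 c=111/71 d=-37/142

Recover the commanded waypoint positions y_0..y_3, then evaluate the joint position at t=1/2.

y_0 = S_0(0) = a_0 = 0
y_1 = S_1(0) = a_1 = 2
y_2 = S_2(0) = a_2 = -1
y_3 = S_2(2) = 4
t_q=1/2 is in segment 0 (τ=1/2); S_0(τ)=1379/1136

y_0=0 y_1=2 y_2=-1 y_3=4
S(1/2) = 1379/1136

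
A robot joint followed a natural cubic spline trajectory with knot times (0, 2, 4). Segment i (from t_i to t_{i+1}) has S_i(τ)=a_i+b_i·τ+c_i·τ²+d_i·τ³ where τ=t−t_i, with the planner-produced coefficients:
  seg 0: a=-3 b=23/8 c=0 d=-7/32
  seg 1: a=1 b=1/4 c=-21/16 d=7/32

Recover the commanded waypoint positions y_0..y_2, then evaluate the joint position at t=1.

y_0 = S_0(0) = a_0 = -3
y_1 = S_1(0) = a_1 = 1
y_2 = S_1(2) = -2
t_q=1 is in segment 0 (τ=1); S_0(τ)=-11/32

y_0=-3 y_1=1 y_2=-2
S(1) = -11/32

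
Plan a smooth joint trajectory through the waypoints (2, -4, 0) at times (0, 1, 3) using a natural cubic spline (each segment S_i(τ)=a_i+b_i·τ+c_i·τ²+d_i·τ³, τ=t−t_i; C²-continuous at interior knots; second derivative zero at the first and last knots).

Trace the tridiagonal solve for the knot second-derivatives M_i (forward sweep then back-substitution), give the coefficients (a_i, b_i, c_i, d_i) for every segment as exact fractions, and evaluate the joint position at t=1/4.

  seg 0: a=2 b=-22/3 c=0 d=4/3
  seg 1: a=-4 b=-10/3 c=4 d=-2/3
S(1/4) = 3/16

Δ: Δ0=-6, Δ1=2
row 1: diag=6, rhs=48; c'=1/3, d'=8
back: M1=8
M: M0=0, M1=8, M2=0
seg 0: a=2, c=M0/2=0, d=(M1−M0)/(6·1)=4/3, b=Δ0−h0·(2M0+M1)/6=-22/3
seg 1: a=-4, c=M1/2=4, d=(M2−M1)/(6·2)=-2/3, b=Δ1−h1·(2M1+M2)/6=-10/3
t_q=1/4 → seg 0, τ=1/4; S=2+-22/3·τ+0·τ²+4/3·τ³=3/16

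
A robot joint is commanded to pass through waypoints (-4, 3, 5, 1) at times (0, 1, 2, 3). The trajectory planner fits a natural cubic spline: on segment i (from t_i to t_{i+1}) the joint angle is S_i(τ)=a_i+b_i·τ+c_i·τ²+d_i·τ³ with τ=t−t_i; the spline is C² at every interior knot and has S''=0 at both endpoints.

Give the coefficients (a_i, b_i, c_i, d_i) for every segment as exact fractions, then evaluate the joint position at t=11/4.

Δ: Δ0=7, Δ1=2, Δ2=-4
row 1: diag=4, rhs=-30; c'=1/4, d'=-15/2
row 2: denom=4−1·1/4=15/4; d'=(-36−1·-15/2)/(15/4)=-38/5
back: M2=-38/5
back: M1=-15/2−1/4·-38/5=-28/5
M: M0=0, M1=-28/5, M2=-38/5, M3=0
seg 0: a=-4, c=M0/2=0, d=(M1−M0)/(6·1)=-14/15, b=Δ0−h0·(2M0+M1)/6=119/15
seg 1: a=3, c=M1/2=-14/5, d=(M2−M1)/(6·1)=-1/3, b=Δ1−h1·(2M1+M2)/6=77/15
seg 2: a=5, c=M2/2=-19/5, d=(M3−M2)/(6·1)=19/15, b=Δ2−h2·(2M2+M3)/6=-22/15
t_q=11/4 → seg 2, τ=3/4; S=5+-22/15·τ+-19/5·τ²+19/15·τ³=147/64

  seg 0: a=-4 b=119/15 c=0 d=-14/15
  seg 1: a=3 b=77/15 c=-14/5 d=-1/3
  seg 2: a=5 b=-22/15 c=-19/5 d=19/15
S(11/4) = 147/64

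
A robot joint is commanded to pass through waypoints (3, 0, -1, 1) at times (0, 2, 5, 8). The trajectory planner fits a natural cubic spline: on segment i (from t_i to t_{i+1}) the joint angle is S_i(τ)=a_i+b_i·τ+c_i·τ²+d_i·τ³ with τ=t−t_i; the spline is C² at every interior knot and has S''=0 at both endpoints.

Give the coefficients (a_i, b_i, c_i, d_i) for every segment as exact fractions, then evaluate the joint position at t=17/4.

Δ: Δ0=-3/2, Δ1=-1/3, Δ2=2/3
row 1: diag=10, rhs=7; c'=3/10, d'=7/10
row 2: denom=12−3·3/10=111/10; d'=(6−3·7/10)/(111/10)=13/37
back: M2=13/37
back: M1=7/10−3/10·13/37=22/37
M: M0=0, M1=22/37, M2=13/37, M3=0
seg 0: a=3, c=M0/2=0, d=(M1−M0)/(6·2)=11/222, b=Δ0−h0·(2M0+M1)/6=-377/222
seg 1: a=0, c=M1/2=11/37, d=(M2−M1)/(6·3)=-1/74, b=Δ1−h1·(2M1+M2)/6=-245/222
seg 2: a=-1, c=M2/2=13/74, d=(M3−M2)/(6·3)=-13/666, b=Δ2−h2·(2M2+M3)/6=35/111
t_q=17/4 → seg 1, τ=9/4; S=0+-245/222·τ+11/37·τ²+-1/74·τ³=-5361/4736

  seg 0: a=3 b=-377/222 c=0 d=11/222
  seg 1: a=0 b=-245/222 c=11/37 d=-1/74
  seg 2: a=-1 b=35/111 c=13/74 d=-13/666
S(17/4) = -5361/4736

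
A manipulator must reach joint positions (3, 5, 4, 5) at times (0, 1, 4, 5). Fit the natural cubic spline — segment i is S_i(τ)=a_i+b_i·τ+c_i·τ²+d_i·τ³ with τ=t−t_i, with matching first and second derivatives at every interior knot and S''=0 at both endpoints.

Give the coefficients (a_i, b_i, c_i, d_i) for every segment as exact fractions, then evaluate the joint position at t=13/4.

  seg 0: a=3 b=398/165 c=0 d=-68/165
  seg 1: a=5 b=194/165 c=-68/55 d=11/45
  seg 2: a=4 b=59/165 c=53/55 d=-53/165
S(13/4) = 14681/3520

Δ: Δ0=2, Δ1=-1/3, Δ2=1
row 1: diag=8, rhs=-14; c'=3/8, d'=-7/4
row 2: denom=8−3·3/8=55/8; d'=(8−3·-7/4)/(55/8)=106/55
back: M2=106/55
back: M1=-7/4−3/8·106/55=-136/55
M: M0=0, M1=-136/55, M2=106/55, M3=0
seg 0: a=3, c=M0/2=0, d=(M1−M0)/(6·1)=-68/165, b=Δ0−h0·(2M0+M1)/6=398/165
seg 1: a=5, c=M1/2=-68/55, d=(M2−M1)/(6·3)=11/45, b=Δ1−h1·(2M1+M2)/6=194/165
seg 2: a=4, c=M2/2=53/55, d=(M3−M2)/(6·1)=-53/165, b=Δ2−h2·(2M2+M3)/6=59/165
t_q=13/4 → seg 1, τ=9/4; S=5+194/165·τ+-68/55·τ²+11/45·τ³=14681/3520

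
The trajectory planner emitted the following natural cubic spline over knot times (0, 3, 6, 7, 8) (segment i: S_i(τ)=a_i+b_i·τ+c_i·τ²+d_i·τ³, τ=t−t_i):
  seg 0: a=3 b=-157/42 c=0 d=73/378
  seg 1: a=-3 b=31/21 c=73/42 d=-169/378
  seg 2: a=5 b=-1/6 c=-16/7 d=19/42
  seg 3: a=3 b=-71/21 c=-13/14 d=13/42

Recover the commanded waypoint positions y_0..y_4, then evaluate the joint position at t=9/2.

y_0 = S_0(0) = a_0 = 3
y_1 = S_1(0) = a_1 = -3
y_2 = S_2(0) = a_2 = 5
y_3 = S_3(0) = a_3 = 3
y_4 = S_3(1) = -1
t_q=9/2 is in segment 1 (τ=3/2); S_1(τ)=181/112

y_0=3 y_1=-3 y_2=5 y_3=3 y_4=-1
S(9/2) = 181/112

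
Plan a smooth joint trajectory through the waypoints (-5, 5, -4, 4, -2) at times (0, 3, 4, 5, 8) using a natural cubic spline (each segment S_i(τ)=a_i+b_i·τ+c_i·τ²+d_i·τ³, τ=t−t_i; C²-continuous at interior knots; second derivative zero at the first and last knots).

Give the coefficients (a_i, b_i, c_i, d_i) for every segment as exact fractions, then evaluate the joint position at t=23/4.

  seg 0: a=-5 b=159/16 c=0 d=-317/432
  seg 1: a=5 b=-79/8 c=-317/48 d=359/48
  seg 2: a=-4 b=-31/48 c=95/6 d=-115/16
  seg 3: a=4 b=227/24 c=-275/48 d=275/432
S(23/4) = 8335/1024

Δ: Δ0=10/3, Δ1=-9, Δ2=8, Δ3=-2
row 1: diag=8, rhs=-74; c'=1/8, d'=-37/4
row 2: denom=4−1·1/8=31/8; d'=(102−1·-37/4)/(31/8)=890/31
row 3: denom=8−1·8/31=240/31; d'=(-60−1·890/31)/(240/31)=-275/24
back: M3=-275/24
back: M2=890/31−8/31·-275/24=95/3
back: M1=-37/4−1/8·95/3=-317/24
M: M0=0, M1=-317/24, M2=95/3, M3=-275/24, M4=0
seg 0: a=-5, c=M0/2=0, d=(M1−M0)/(6·3)=-317/432, b=Δ0−h0·(2M0+M1)/6=159/16
seg 1: a=5, c=M1/2=-317/48, d=(M2−M1)/(6·1)=359/48, b=Δ1−h1·(2M1+M2)/6=-79/8
seg 2: a=-4, c=M2/2=95/6, d=(M3−M2)/(6·1)=-115/16, b=Δ2−h2·(2M2+M3)/6=-31/48
seg 3: a=4, c=M3/2=-275/48, d=(M4−M3)/(6·3)=275/432, b=Δ3−h3·(2M3+M4)/6=227/24
t_q=23/4 → seg 3, τ=3/4; S=4+227/24·τ+-275/48·τ²+275/432·τ³=8335/1024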